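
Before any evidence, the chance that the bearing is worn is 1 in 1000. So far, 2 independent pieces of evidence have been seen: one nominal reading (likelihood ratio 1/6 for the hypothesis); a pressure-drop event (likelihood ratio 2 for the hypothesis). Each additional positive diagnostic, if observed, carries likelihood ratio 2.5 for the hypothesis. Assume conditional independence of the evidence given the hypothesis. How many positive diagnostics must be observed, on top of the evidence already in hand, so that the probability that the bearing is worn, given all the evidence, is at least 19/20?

12

Prior odds = 0.001/0.999 = 1/999.
Combined Bayes factor of the evidence already in hand = (1/6) × 2 = 1/3.
Odds after that evidence = (1/999) × 1/3 = 1/2997.
Target odds = 0.95/0.05 = 19.
Need 2.5ⁿ ≥ 19 ÷ (1/2997) = 56943.
2.5¹¹ = 48828125/2048 falls short of 56943 but 2.5¹² = 244140625/4096 reaches it, so n = 12.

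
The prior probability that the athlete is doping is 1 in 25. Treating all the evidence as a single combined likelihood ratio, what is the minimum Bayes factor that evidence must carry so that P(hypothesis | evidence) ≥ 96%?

Prior odds = 0.04/0.96 = 1/24.
Target odds = 0.96/0.04 = 24.
Required Bayes factor = 24 ÷ (1/24) = 576.

576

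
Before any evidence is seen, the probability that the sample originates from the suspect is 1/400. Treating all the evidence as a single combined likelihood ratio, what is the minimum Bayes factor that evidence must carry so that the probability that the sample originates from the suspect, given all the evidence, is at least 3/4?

Prior odds = 0.0025/0.9975 = 1/399.
Target odds = 0.75/0.25 = 3.
Required Bayes factor = 3 ÷ (1/399) = 1197.

1197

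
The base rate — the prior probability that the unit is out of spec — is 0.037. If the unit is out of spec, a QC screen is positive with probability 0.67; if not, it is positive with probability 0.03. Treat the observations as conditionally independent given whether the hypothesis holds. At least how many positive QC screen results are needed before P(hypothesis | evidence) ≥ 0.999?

4

Prior odds: 0.037 ÷ 0.963 = 37/963.
Likelihood ratio of a positive = 0.67/0.03 = 67/3.
Target posterior odds = 0.999/0.001 = 999.
Require (67/3)ⁿ ≥ 999 ÷ (37/963) = 26001.
(67/3)³ = 300763/27 falls short of 26001 but (67/3)⁴ = 20151121/81 reaches it, so n = 4.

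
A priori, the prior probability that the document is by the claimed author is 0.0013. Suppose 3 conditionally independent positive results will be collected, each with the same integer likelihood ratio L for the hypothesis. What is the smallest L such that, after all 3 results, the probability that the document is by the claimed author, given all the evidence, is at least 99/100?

43

Prior odds = 0.0013/0.9987 = 13/9987.
Target odds = 0.99/0.01 = 99.
Need L³ ≥ 99 ÷ (13/9987) = 988713/13.
42³ = 74088 < 988713/13 ≤ 79507 = 43³, so L = 43.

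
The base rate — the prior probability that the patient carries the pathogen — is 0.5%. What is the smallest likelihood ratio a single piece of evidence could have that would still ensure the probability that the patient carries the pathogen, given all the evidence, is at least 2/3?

Prior odds = 0.005/0.995 = 1/199.
Target odds = (2/3)/(1/3) = 2.
Required Bayes factor = 2 ÷ (1/199) = 398.

398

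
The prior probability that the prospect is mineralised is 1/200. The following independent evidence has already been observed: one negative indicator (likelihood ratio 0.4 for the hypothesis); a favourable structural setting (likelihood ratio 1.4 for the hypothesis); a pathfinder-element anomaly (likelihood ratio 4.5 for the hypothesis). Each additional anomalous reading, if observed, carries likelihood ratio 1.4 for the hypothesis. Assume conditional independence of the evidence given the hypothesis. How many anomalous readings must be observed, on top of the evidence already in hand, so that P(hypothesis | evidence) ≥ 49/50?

25

Prior odds = 0.005/0.995 = 1/199.
Combined Bayes factor of the evidence already in hand = 0.4 × 1.4 × 4.5 = 2.52.
Odds after that evidence = (1/199) × 2.52 = 63/4975.
Target odds = 0.98/0.02 = 49.
Need 1.4ⁿ ≥ 49 ÷ (63/4975) = 34825/9.
1.4²⁴ ≈3214.2 falls short of 34825/9 but 1.4²⁵ ≈4499.88 reaches it, so n = 25.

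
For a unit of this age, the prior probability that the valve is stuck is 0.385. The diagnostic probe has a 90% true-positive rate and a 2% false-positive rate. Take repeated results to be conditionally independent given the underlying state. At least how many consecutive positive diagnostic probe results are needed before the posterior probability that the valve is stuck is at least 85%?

1

Prior odds: 0.385 ÷ 0.615 = 77/123.
Likelihood ratio of a positive result = 0.9/0.02 = 45.
Target posterior odds = 0.85/0.15 = 17/3.
Need (77/123) × 45ⁿ ≥ 17/3, i.e. 45ⁿ ≥ 697/77.
45¹ = 45, which meets the required 697/77; so n = 1.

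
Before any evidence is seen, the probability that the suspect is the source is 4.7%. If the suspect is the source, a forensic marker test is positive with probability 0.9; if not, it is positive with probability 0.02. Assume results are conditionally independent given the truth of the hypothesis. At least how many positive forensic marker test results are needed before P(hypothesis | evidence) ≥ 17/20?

2

Prior odds = 0.047/0.953 = 47/953.
Likelihood ratio of a positive = 0.9/0.02 = 45.
Target odds: 0.85 ÷ 0.15 = 17/3.
Require 45ⁿ ≥ 17/3 ÷ (47/953) = 16201/141.
45¹ = 45 falls short of 16201/141 but 45² = 2025 reaches it, so n = 2.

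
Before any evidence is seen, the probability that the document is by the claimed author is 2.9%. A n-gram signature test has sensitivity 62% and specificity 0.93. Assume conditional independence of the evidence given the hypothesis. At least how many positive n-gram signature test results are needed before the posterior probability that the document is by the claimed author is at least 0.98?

Prior odds: 0.029 ÷ 0.971 = 29/971.
False-positive rate = 1 − 0.93 = 0.07; likelihood ratio of a positive = 0.62/0.07 = 62/7.
Target odds: 0.98 ÷ 0.02 = 49.
Require (62/7)ⁿ ≥ 49 ÷ (29/971) = 47579/29.
(62/7)³ = 238328/343 falls short of 47579/29 but (62/7)⁴ = 14776336/2401 reaches it, so n = 4.

4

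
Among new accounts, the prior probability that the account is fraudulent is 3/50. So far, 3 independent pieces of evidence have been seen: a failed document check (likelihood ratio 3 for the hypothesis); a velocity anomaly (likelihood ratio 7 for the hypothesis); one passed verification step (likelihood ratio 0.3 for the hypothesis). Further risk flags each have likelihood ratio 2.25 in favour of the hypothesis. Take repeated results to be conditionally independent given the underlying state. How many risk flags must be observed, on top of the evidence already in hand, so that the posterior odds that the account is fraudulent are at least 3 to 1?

Prior odds = 0.06/0.94 = 3/47.
Combined Bayes factor of the evidence already in hand = 3 × 7 × 0.3 = 6.3.
Odds after that evidence = (3/47) × 6.3 = 189/470.
Target odds = 3.
Need 2.25ⁿ ≥ 3 ÷ (189/470) = 470/63.
2.25² = 5.0625 falls short of 470/63 but 2.25³ = 11.390625 reaches it, so n = 3.

3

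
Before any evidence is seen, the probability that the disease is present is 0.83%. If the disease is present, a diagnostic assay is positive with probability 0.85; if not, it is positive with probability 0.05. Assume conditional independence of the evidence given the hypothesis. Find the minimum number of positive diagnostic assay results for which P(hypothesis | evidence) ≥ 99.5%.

Prior odds = 0.0083/0.9917 = 83/9917.
Likelihood ratio of a positive = 0.85/0.05 = 17.
Target posterior odds = 0.995/0.005 = 199.
Need (83/9917) × 17ⁿ ≥ 199, i.e. 17ⁿ ≥ 1973483/83.
17³ = 4913 falls short of 1973483/83 but 17⁴ = 83521 reaches it, so n = 4.

4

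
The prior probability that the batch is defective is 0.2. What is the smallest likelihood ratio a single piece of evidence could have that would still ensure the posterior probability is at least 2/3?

Prior odds = 0.2/0.8 = 0.25.
Target odds = (2/3)/(1/3) = 2.
Required Bayes factor = 2 ÷ 0.25 = 8.

8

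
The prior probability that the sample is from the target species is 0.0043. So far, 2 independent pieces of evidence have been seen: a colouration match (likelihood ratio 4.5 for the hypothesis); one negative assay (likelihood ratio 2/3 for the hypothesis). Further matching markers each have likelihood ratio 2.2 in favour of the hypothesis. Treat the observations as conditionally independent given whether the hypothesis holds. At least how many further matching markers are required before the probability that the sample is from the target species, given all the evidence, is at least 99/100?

12

Prior odds = 0.0043/0.9957 = 43/9957.
Combined Bayes factor of the evidence already in hand = 4.5 × (2/3) = 3.
Odds after that evidence = (43/9957) × 3 = 43/3319.
Target odds = 0.99/0.01 = 99.
Need 2.2ⁿ ≥ 99 ÷ (43/3319) = 328581/43.
2.2¹¹ ≈5843.18 falls short of 328581/43 but 2.2¹² ≈12855 reaches it, so n = 12.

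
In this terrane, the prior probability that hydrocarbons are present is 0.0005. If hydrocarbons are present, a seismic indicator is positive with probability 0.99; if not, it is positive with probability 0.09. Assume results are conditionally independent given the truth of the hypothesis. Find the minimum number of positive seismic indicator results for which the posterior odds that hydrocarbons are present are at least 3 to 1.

Prior odds: 0.0005 ÷ 0.9995 = 1/1999.
Likelihood ratio of a positive = 0.99/0.09 = 11.
Target odds = 3.
Require 11ⁿ ≥ 3 ÷ (1/1999) = 5997.
11³ = 1331 falls short of 5997 but 11⁴ = 14641 reaches it, so n = 4.

4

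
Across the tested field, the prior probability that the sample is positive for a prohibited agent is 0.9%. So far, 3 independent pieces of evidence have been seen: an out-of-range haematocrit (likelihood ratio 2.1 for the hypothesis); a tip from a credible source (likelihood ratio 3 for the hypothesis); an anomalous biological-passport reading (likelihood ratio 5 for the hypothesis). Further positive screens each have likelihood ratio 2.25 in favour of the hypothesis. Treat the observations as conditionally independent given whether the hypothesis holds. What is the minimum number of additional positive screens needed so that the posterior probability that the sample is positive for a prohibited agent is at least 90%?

Prior odds = 0.009/0.991 = 9/991.
Combined Bayes factor of the evidence already in hand = 2.1 × 3 × 5 = 31.5.
Odds after that evidence = (9/991) × 31.5 = 567/1982.
Target odds = 0.9/0.1 = 9.
Need 2.25ⁿ ≥ 9 ÷ (567/1982) = 1982/63.
2.25⁴ = 25.62890625 falls short of 1982/63 but 2.25⁵ = 59049/1024 reaches it, so n = 5.

5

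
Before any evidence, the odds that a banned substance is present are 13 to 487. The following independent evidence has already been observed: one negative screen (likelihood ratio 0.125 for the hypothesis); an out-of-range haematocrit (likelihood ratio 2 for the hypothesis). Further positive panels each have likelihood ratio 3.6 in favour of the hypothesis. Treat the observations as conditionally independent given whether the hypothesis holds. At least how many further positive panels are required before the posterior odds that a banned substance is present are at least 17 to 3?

6

Prior odds = 13/487.
Combined Bayes factor of the evidence already in hand = 0.125 × 2 = 0.25.
Odds after that evidence = (13/487) × 0.25 = 13/1948.
Target odds = 17/3.
Need 3.6ⁿ ≥ 17/3 ÷ (13/1948) = 33116/39.
3.6⁵ = 604.66176 falls short of 33116/39 but 3.6⁶ = 34012224/15625 reaches it, so n = 6.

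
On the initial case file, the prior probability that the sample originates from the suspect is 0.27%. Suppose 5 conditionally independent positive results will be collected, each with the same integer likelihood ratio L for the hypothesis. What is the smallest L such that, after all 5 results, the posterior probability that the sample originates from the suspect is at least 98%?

Prior odds = 0.0027/0.9973 = 27/9973.
Target odds = 0.98/0.02 = 49.
Need L⁵ ≥ 49 ÷ (27/9973) = 488677/27.
7⁵ = 16807 < 488677/27 ≤ 32768 = 8⁵, so L = 8.

8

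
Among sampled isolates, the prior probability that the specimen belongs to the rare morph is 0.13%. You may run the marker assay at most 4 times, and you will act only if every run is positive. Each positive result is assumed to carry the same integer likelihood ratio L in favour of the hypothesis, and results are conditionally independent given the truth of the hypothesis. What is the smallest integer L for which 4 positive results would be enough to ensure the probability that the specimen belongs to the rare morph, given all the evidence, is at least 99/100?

Prior odds = 0.0013/0.9987 = 13/9987.
Target odds = 0.99/0.01 = 99.
Need L⁴ ≥ 99 ÷ (13/9987) = 988713/13.
16⁴ = 65536 < 988713/13 ≤ 83521 = 17⁴, so L = 17.

17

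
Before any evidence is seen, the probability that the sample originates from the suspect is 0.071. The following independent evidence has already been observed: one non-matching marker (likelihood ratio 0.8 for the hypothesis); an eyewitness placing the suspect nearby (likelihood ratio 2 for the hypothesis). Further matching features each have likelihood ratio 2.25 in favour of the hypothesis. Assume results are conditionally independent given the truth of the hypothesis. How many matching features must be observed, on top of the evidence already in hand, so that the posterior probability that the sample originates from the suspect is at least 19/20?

7

Prior odds = 0.071/0.929 = 71/929.
Combined Bayes factor of the evidence already in hand = 0.8 × 2 = 1.6.
Odds after that evidence = (71/929) × 1.6 = 568/4645.
Target odds = 0.95/0.05 = 19.
Need 2.25ⁿ ≥ 19 ÷ (568/4645) = 88255/568.
2.25⁶ = 531441/4096 falls short of 88255/568 but 2.25⁷ = 4782969/16384 reaches it, so n = 7.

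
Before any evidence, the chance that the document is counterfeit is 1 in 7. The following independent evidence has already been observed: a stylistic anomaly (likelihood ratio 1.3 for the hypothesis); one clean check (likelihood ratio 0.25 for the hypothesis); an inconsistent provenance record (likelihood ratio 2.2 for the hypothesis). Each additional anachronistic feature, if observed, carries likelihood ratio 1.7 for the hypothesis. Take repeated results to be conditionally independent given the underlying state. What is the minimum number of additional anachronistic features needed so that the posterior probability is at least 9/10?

9

Prior odds = (1/7)/(6/7) = 1/6.
Combined Bayes factor of the evidence already in hand = 1.3 × 0.25 × 2.2 = 0.715.
Odds after that evidence = (1/6) × 0.715 = 143/1200.
Target odds = 0.9/0.1 = 9.
Need 1.7ⁿ ≥ 9 ÷ (143/1200) = 10800/143.
1.7⁸ ≈69.7576 falls short of 10800/143 but 1.7⁹ ≈118.588 reaches it, so n = 9.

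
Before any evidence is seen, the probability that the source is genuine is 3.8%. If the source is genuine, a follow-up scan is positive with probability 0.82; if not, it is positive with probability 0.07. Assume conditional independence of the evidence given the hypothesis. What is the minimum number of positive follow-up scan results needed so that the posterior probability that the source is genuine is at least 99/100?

Prior odds = 0.038/0.962 = 19/481.
Likelihood ratio of a positive = 0.82/0.07 = 82/7.
Target posterior odds = 0.99/0.01 = 99.
Require (82/7)ⁿ ≥ 99 ÷ (19/481) = 47619/19.
(82/7)³ = 551368/343 falls short of 47619/19 but (82/7)⁴ = 45212176/2401 reaches it, so n = 4.

4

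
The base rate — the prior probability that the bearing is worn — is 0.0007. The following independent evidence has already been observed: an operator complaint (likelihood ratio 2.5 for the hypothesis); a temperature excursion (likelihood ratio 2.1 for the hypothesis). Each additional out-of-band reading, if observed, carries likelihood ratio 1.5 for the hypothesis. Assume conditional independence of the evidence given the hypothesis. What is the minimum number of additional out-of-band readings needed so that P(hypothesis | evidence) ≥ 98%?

Prior odds = 0.0007/0.9993 = 7/9993.
Combined Bayes factor of the evidence already in hand = 2.5 × 2.1 = 5.25.
Odds after that evidence = (7/9993) × 5.25 = 49/13324.
Target odds = 0.98/0.02 = 49.
Need 1.5ⁿ ≥ 49 ÷ (49/13324) = 13324.
1.5²³ ≈11222.7 falls short of 13324 but 1.5²⁴ ≈16834.1 reaches it, so n = 24.

24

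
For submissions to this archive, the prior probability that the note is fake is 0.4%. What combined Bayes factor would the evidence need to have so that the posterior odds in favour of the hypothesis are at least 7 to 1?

Prior odds = 0.004/0.996 = 1/249.
Target odds = 7.
Required Bayes factor = 7 ÷ (1/249) = 1743.

1743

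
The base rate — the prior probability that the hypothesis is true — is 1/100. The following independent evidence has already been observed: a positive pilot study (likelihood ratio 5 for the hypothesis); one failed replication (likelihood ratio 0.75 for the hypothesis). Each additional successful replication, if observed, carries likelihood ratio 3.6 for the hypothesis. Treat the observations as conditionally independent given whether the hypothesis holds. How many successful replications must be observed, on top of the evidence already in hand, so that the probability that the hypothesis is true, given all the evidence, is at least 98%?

6

Prior odds = 0.01/0.99 = 1/99.
Combined Bayes factor of the evidence already in hand = 5 × 0.75 = 3.75.
Odds after that evidence = (1/99) × 3.75 = 5/132.
Target odds = 0.98/0.02 = 49.
Need 3.6ⁿ ≥ 49 ÷ (5/132) = 1293.6.
3.6⁵ = 604.66176 falls short of 1293.6 but 3.6⁶ = 34012224/15625 reaches it, so n = 6.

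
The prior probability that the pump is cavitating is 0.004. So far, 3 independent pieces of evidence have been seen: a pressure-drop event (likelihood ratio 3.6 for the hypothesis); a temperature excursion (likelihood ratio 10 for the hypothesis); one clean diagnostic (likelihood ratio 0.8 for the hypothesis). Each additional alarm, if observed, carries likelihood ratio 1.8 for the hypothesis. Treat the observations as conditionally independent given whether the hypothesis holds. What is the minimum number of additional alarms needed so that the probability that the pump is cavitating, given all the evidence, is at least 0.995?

Prior odds = 0.004/0.996 = 1/249.
Combined Bayes factor of the evidence already in hand = 3.6 × 10 × 0.8 = 28.8.
Odds after that evidence = (1/249) × 28.8 = 48/415.
Target odds = 0.995/0.005 = 199.
Need 1.8ⁿ ≥ 199 ÷ (48/415) = 82585/48.
1.8¹² ≈1156.83 falls short of 82585/48 but 1.8¹³ ≈2082.3 reaches it, so n = 13.

13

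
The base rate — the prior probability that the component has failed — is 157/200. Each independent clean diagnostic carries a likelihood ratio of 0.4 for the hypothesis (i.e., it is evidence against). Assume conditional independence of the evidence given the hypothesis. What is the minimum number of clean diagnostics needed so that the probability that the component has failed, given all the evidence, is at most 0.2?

3

Prior odds: 0.785 ÷ 0.215 = 157/43.
Likelihood ratio per clean diagnostic = 0.4.
Target odds: 0.2 ÷ 0.8 = 0.25.
Need (157/43) × 0.4ⁿ ≤ 0.25, i.e. 0.4ⁿ ≤ 43/628.
0.4² = 0.16 is still above 43/628 but 0.4³ = 0.064 is at or below it, so n = 3.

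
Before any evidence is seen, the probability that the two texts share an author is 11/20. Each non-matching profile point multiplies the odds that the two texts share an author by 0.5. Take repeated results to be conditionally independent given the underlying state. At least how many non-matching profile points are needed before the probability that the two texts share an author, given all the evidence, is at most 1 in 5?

3

Prior odds: 0.55 ÷ 0.45 = 11/9.
Likelihood ratio per non-matching profile point = 0.5.
Target odds: 0.2 ÷ 0.8 = 0.25.
Require 0.5ⁿ ≤ 0.25 ÷ (11/9) = 9/44.
0.5² = 0.25 is still above 9/44 but 0.5³ = 0.125 is at or below it, so n = 3.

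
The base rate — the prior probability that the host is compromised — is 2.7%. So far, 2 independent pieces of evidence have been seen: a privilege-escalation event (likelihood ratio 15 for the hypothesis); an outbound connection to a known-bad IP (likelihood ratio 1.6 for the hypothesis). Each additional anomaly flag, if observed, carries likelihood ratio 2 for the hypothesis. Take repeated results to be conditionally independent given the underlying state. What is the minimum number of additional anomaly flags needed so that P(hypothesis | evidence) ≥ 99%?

Prior odds = 0.027/0.973 = 27/973.
Combined Bayes factor of the evidence already in hand = 15 × 1.6 = 24.
Odds after that evidence = (27/973) × 24 = 648/973.
Target odds = 0.99/0.01 = 99.
Need 2ⁿ ≥ 99 ÷ (648/973) = 10703/72.
2⁷ = 128 falls short of 10703/72 but 2⁸ = 256 reaches it, so n = 8.

8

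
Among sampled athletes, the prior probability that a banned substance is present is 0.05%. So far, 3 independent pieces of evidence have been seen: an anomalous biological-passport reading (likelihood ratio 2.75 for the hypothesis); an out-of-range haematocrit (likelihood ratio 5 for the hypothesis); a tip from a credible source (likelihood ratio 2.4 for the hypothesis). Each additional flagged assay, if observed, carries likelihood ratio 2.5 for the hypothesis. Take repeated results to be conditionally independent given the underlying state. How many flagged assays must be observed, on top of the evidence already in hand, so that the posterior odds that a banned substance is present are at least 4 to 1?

Prior odds = 0.0005/0.9995 = 1/1999.
Combined Bayes factor of the evidence already in hand = 2.75 × 5 × 2.4 = 33.
Odds after that evidence = (1/1999) × 33 = 33/1999.
Target odds = 4.
Need 2.5ⁿ ≥ 4 ÷ (33/1999) = 7996/33.
2.5⁵ = 97.65625 falls short of 7996/33 but 2.5⁶ = 244.140625 reaches it, so n = 6.

6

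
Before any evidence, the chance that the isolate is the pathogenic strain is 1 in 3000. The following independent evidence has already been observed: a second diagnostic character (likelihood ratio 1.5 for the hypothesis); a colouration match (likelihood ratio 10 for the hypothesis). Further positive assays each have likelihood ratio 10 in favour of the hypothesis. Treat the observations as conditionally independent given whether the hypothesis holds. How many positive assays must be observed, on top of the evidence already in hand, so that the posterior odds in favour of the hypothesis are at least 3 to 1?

Prior odds = (1/3000)/(2999/3000) = 1/2999.
Combined Bayes factor of the evidence already in hand = 1.5 × 10 = 15.
Odds after that evidence = (1/2999) × 15 = 15/2999.
Target odds = 3.
Need 10ⁿ ≥ 3 ÷ (15/2999) = 599.8.
10² = 100 falls short of 599.8 but 10³ = 1000 reaches it, so n = 3.

3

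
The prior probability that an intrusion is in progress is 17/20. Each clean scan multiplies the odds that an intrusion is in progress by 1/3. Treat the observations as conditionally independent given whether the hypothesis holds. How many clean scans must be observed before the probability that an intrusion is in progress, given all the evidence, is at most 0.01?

6

Prior odds = 0.85/0.15 = 17/3.
Likelihood ratio per clean scan = 1/3.
Target posterior odds = 0.01/0.99 = 1/99.
Require (1/3)ⁿ ≤ 1/99 ÷ (17/3) = 1/561.
(1/3)⁵ = 1/243 is still above 1/561 but (1/3)⁶ = 1/729 is at or below it, so n = 6.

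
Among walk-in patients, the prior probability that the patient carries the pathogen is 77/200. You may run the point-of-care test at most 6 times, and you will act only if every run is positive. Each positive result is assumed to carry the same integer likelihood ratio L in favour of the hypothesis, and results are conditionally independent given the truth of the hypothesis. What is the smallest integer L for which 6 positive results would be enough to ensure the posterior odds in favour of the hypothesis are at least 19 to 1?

2

Prior odds = 0.385/0.615 = 77/123.
Target odds = 19.
Need L⁶ ≥ 19 ÷ (77/123) = 2337/77.
1⁶ = 1 < 2337/77 ≤ 64 = 2⁶, so L = 2.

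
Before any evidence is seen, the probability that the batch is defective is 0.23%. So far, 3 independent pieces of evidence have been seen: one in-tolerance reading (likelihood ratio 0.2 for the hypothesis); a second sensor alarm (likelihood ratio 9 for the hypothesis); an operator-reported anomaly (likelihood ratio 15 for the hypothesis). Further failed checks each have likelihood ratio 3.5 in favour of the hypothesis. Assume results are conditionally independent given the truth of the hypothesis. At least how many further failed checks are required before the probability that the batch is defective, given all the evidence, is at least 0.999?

8

Prior odds = 0.0023/0.9977 = 23/9977.
Combined Bayes factor of the evidence already in hand = 0.2 × 9 × 15 = 27.
Odds after that evidence = (23/9977) × 27 = 621/9977.
Target odds = 0.999/0.001 = 999.
Need 3.5ⁿ ≥ 999 ÷ (621/9977) = 369149/23.
3.5⁷ = 823543/128 falls short of 369149/23 but 3.5⁸ = 5764801/256 reaches it, so n = 8.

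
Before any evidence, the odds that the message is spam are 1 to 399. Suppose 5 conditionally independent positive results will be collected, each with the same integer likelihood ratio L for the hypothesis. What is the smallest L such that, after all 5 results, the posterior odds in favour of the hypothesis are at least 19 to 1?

Prior odds = 1/399.
Target odds = 19.
Need L⁵ ≥ 19 ÷ (1/399) = 7581.
5⁵ = 3125 < 7581 ≤ 7776 = 6⁵, so L = 6.

6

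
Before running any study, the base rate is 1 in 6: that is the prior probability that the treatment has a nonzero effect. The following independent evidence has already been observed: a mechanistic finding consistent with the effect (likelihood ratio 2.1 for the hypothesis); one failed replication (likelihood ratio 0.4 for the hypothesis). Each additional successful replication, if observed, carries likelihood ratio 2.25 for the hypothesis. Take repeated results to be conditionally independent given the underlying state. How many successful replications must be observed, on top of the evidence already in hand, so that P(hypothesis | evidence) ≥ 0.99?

8

Prior odds = (1/6)/(5/6) = 0.2.
Combined Bayes factor of the evidence already in hand = 2.1 × 0.4 = 0.84.
Odds after that evidence = 0.2 × 0.84 = 0.168.
Target odds = 0.99/0.01 = 99.
Need 2.25ⁿ ≥ 99 ÷ 0.168 = 4125/7.
2.25⁷ = 4782969/16384 falls short of 4125/7 but 2.25⁸ = 43046721/65536 reaches it, so n = 8.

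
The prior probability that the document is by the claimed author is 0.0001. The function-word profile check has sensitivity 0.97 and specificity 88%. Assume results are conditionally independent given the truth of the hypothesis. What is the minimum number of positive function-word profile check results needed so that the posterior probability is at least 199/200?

7

Prior odds = 0.0001/0.9999 = 1/9999.
False-positive rate = 1 − 0.88 = 0.12; likelihood ratio of a positive = 0.97/0.12 = 97/12.
Target odds: 0.995 ÷ 0.005 = 199.
Need (1/9999) × (97/12)ⁿ ≥ 199, i.e. (97/12)ⁿ ≥ 1989801.
(97/12)⁶ ≈278961 falls short of 1989801 but (97/12)⁷ ≈2.25493e+06 reaches it, so n = 7.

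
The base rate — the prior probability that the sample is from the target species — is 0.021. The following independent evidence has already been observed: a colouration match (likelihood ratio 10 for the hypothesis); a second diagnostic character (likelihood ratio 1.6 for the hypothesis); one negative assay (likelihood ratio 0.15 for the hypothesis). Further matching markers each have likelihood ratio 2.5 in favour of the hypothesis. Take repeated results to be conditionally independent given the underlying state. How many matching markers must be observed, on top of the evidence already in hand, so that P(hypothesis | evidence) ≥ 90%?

6

Prior odds = 0.021/0.979 = 21/979.
Combined Bayes factor of the evidence already in hand = 10 × 1.6 × 0.15 = 2.4.
Odds after that evidence = (21/979) × 2.4 = 252/4895.
Target odds = 0.9/0.1 = 9.
Need 2.5ⁿ ≥ 9 ÷ (252/4895) = 4895/28.
2.5⁵ = 97.65625 falls short of 4895/28 but 2.5⁶ = 244.140625 reaches it, so n = 6.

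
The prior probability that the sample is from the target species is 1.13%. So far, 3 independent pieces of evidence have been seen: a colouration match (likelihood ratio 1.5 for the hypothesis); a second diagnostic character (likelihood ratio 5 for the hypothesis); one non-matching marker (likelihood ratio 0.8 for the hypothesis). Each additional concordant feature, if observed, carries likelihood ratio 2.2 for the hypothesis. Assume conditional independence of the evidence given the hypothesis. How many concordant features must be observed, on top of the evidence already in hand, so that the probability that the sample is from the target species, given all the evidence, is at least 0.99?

10

Prior odds = 0.0113/0.9887 = 113/9887.
Combined Bayes factor of the evidence already in hand = 1.5 × 5 × 0.8 = 6.
Odds after that evidence = (113/9887) × 6 = 678/9887.
Target odds = 0.99/0.01 = 99.
Need 2.2ⁿ ≥ 99 ÷ (678/9887) = 326271/226.
2.2⁹ ≈1207.27 falls short of 326271/226 but 2.2¹⁰ ≈2655.99 reaches it, so n = 10.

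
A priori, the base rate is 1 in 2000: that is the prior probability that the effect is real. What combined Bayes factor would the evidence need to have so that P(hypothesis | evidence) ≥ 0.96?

Prior odds = 0.0005/0.9995 = 1/1999.
Target odds = 0.96/0.04 = 24.
Required Bayes factor = 24 ÷ (1/1999) = 47976.

47976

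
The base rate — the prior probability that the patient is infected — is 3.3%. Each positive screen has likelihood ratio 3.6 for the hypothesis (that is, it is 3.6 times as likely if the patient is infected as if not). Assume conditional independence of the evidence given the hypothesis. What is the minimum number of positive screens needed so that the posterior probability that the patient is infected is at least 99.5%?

7

Prior odds = 0.033/0.967 = 33/967.
Likelihood ratio per positive screen = 3.6.
Target odds: 0.995 ÷ 0.005 = 199.
Require 3.6ⁿ ≥ 199 ÷ (33/967) = 192433/33.
3.6⁶ = 34012224/15625 falls short of 192433/33 but 3.6⁷ = 612220032/78125 reaches it, so n = 7.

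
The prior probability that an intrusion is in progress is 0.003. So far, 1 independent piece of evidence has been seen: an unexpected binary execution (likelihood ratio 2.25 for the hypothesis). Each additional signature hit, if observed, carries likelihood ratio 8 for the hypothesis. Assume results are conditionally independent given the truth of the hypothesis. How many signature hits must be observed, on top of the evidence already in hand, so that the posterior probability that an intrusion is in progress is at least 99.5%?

Prior odds = 0.003/0.997 = 3/997.
Bayes factor of the evidence already in hand = 2.25.
Odds after that evidence = (3/997) × 2.25 = 27/3988.
Target odds = 0.995/0.005 = 199.
Need 8ⁿ ≥ 199 ÷ (27/3988) = 793612/27.
8⁴ = 4096 falls short of 793612/27 but 8⁵ = 32768 reaches it, so n = 5.

5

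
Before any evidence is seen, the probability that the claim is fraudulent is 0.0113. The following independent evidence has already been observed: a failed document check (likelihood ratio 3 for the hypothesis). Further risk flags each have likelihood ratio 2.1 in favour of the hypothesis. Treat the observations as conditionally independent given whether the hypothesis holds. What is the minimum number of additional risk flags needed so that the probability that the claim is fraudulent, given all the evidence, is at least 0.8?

Prior odds = 0.0113/0.9887 = 113/9887.
Bayes factor of the evidence already in hand = 3.
Odds after that evidence = (113/9887) × 3 = 339/9887.
Target odds = 0.8/0.2 = 4.
Need 2.1ⁿ ≥ 4 ÷ (339/9887) = 39548/339.
2.1⁶ = 85766121/1000000 falls short of 39548/339 but 2.1⁷ ≈180.109 reaches it, so n = 7.

7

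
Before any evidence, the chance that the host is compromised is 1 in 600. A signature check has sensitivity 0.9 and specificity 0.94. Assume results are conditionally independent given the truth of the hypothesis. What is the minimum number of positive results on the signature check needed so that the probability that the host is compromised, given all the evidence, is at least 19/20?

4

Prior odds = (1/600)/(599/600) = 1/599.
False-positive rate = 1 − 0.94 = 0.06; likelihood ratio of a positive = 0.9/0.06 = 15.
Target odds: 0.95 ÷ 0.05 = 19.
Need (1/599) × 15ⁿ ≥ 19, i.e. 15ⁿ ≥ 11381.
15³ = 3375 falls short of 11381 but 15⁴ = 50625 reaches it, so n = 4.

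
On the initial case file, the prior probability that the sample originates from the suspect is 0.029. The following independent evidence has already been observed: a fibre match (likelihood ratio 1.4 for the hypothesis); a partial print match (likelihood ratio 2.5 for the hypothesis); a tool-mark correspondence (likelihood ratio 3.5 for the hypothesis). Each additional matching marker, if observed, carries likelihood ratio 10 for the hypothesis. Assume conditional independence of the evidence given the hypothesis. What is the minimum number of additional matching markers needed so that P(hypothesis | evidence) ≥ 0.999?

Prior odds = 0.029/0.971 = 29/971.
Combined Bayes factor of the evidence already in hand = 1.4 × 2.5 × 3.5 = 12.25.
Odds after that evidence = (29/971) × 12.25 = 1421/3884.
Target odds = 0.999/0.001 = 999.
Need 10ⁿ ≥ 999 ÷ (1421/3884) = 3880116/1421.
10³ = 1000 falls short of 3880116/1421 but 10⁴ = 10000 reaches it, so n = 4.

4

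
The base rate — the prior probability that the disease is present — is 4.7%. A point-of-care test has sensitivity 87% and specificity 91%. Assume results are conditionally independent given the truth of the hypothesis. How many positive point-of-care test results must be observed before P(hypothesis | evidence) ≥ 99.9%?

5

Prior odds = 0.047/0.953 = 47/953.
False-positive rate = 1 − 0.91 = 0.09; likelihood ratio of a positive = 0.87/0.09 = 29/3.
Target posterior odds = 0.999/0.001 = 999.
Require (29/3)ⁿ ≥ 999 ÷ (47/953) = 952047/47.
(29/3)⁴ = 707281/81 falls short of 952047/47 but (29/3)⁵ = 20511149/243 reaches it, so n = 5.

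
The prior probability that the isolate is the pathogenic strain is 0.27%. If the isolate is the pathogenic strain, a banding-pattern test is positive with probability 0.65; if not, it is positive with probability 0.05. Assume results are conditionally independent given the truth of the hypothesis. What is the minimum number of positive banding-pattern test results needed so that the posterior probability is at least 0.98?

4

Prior odds = 0.0027/0.9973 = 27/9973.
Likelihood ratio of a positive = 0.65/0.05 = 13.
Target odds: 0.98 ÷ 0.02 = 49.
Need (27/9973) × 13ⁿ ≥ 49, i.e. 13ⁿ ≥ 488677/27.
13³ = 2197 falls short of 488677/27 but 13⁴ = 28561 reaches it, so n = 4.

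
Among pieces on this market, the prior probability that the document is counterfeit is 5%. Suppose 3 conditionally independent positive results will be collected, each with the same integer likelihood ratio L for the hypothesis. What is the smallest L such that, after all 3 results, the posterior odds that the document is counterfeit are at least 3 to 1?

Prior odds = 0.05/0.95 = 1/19.
Target odds = 3.
Need L³ ≥ 3 ÷ (1/19) = 57.
3³ = 27 < 57 ≤ 64 = 4³, so L = 4.

4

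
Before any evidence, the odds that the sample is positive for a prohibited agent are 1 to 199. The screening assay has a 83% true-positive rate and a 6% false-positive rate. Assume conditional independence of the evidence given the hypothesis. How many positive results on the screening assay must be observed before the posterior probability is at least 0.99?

4

Prior odds = 1/199.
Likelihood ratio of a positive result = 0.83/0.06 = 83/6.
Target odds: 0.99 ÷ 0.01 = 99.
Require (83/6)ⁿ ≥ 99 ÷ (1/199) = 19701.
(83/6)³ = 571787/216 falls short of 19701 but (83/6)⁴ = 47458321/1296 reaches it, so n = 4.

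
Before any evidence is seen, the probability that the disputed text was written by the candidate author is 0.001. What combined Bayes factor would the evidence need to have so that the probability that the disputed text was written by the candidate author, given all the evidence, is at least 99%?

98901

Prior odds = 0.001/0.999 = 1/999.
Target odds = 0.99/0.01 = 99.
Required Bayes factor = 99 ÷ (1/999) = 98901.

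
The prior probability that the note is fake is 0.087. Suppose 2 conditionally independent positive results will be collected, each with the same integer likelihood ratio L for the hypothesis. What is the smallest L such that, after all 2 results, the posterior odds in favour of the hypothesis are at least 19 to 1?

Prior odds = 0.087/0.913 = 87/913.
Target odds = 19.
Need L² ≥ 19 ÷ (87/913) = 17347/87.
14² = 196 < 17347/87 ≤ 225 = 15², so L = 15.

15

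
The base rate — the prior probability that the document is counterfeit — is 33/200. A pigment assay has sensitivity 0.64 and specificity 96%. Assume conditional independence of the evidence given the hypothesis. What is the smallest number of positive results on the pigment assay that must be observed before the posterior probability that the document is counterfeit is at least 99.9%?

4

Prior odds: 0.165 ÷ 0.835 = 33/167.
False-positive rate = 1 − 0.96 = 0.04; likelihood ratio of a positive = 0.64/0.04 = 16.
Target odds: 0.999 ÷ 0.001 = 999.
Require 16ⁿ ≥ 999 ÷ (33/167) = 55611/11.
16³ = 4096 falls short of 55611/11 but 16⁴ = 65536 reaches it, so n = 4.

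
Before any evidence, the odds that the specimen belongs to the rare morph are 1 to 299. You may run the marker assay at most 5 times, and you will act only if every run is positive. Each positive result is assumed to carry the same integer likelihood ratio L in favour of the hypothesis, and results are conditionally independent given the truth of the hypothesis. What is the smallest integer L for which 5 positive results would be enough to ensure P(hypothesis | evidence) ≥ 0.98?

Prior odds = 1/299.
Target odds = 0.98/0.02 = 49.
Need L⁵ ≥ 49 ÷ (1/299) = 14651.
6⁵ = 7776 < 14651 ≤ 16807 = 7⁵, so L = 7.

7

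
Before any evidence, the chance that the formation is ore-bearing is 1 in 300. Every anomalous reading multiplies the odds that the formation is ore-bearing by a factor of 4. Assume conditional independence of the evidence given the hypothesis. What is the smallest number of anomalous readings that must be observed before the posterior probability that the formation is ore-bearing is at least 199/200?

Prior odds = (1/300)/(299/300) = 1/299.
Likelihood ratio per anomalous reading = 4.
Target posterior odds = 0.995/0.005 = 199.
Require 4ⁿ ≥ 199 ÷ (1/299) = 59501.
4⁷ = 16384 falls short of 59501 but 4⁸ = 65536 reaches it, so n = 8.

8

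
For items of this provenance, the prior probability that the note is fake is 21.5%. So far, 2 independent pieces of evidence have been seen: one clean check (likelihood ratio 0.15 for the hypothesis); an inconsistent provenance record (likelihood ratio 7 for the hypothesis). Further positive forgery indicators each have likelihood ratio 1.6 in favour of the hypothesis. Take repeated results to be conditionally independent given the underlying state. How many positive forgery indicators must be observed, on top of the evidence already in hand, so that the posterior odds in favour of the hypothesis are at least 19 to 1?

Prior odds = 0.215/0.785 = 43/157.
Combined Bayes factor of the evidence already in hand = 0.15 × 7 = 1.05.
Odds after that evidence = (43/157) × 1.05 = 903/3140.
Target odds = 19.
Need 1.6ⁿ ≥ 19 ÷ (903/3140) = 59660/903.
1.6⁸ = 16777216/390625 falls short of 59660/903 but 1.6⁹ = 134217728/1953125 reaches it, so n = 9.

9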